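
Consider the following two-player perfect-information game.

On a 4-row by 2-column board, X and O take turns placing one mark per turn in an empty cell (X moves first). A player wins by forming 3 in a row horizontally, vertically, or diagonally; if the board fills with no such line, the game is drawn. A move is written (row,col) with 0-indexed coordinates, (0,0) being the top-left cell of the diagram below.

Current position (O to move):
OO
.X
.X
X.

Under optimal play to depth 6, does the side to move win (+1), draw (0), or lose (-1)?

[OO/.X/.X/X.] O move#1: (1,0):-1/OO/OX/.X/X., (2,0):-1/OO/.X/OX/X., (3,1):+0/OO/.X/.X/XO*
[OO/.X/.X/XO] X move#2: (1,0):+0/OO/XX/.X/XO*, (2,0):+0/OO/.X/XX/XO
[OO/XX/.X/XO] O move#3: (2,0):+0/OO/XX/OX/XO*
[OO/XX/OX/XO] end (terminal +0, X#4); searched OO/.X/.X/X. to 6

value(OO/.X/.X/X., O) = 0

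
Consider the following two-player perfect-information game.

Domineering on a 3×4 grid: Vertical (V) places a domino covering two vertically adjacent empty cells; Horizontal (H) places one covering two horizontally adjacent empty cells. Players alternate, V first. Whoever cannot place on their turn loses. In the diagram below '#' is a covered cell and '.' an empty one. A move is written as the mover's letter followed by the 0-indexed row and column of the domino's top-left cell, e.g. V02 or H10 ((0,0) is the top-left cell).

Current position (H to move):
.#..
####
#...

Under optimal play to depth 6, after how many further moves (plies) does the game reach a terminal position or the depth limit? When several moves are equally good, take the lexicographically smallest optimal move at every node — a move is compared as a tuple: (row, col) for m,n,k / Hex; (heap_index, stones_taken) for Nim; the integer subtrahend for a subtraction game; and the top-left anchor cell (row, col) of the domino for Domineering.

PV length from [.#../####/#...]: 1 ply

ply 1, H at .#../####/#... | H02=+1→.###/####/#...*; H21=+1→.#../####/###.; H22=+1→.#../####/#.##
ply 2: .###/####/#... is terminal -1 (V); from .#../####/#... depth 6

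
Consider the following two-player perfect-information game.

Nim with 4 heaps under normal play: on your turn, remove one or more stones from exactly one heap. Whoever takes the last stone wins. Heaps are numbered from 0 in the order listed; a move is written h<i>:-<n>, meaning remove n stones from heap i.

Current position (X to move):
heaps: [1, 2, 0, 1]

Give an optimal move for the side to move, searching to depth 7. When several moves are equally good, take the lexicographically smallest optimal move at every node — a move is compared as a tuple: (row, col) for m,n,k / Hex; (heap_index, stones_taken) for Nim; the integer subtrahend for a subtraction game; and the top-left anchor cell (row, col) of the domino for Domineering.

ply 1, X at (1,2,0,1) | h0:-1=-1→(0,2,0,1); h1:-1=-1→(1,1,0,1); h1:-2=+1→(1,0,0,1)*; h3:-1=-1→(1,2,0,0)
ply 2, O at (1,0,0,1) | h0:-1=-1→(0,0,0,1)*; h3:-1=-1→(1,0,0,0)
ply 3, X at (0,0,0,1) | h3:-1=+1→(0,0,0,0)*
ply 4: (0,0,0,0) is terminal -1 (O); from (1,2,0,1) depth 7

X's best at [(1,2,0,1)]: h1:-2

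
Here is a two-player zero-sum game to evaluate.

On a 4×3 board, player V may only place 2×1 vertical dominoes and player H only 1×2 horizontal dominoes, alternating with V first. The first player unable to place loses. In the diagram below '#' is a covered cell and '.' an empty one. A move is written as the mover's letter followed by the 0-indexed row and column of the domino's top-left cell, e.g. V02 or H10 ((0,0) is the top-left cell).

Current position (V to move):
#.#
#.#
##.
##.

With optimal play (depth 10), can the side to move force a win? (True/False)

p1 V@[#.#/#.#/##./##.]: V01[###/###/##./##.]+1* V22[#.#/#.#/###/###]+1
p2 H@[###/###/##./##.] terminal -1; root [#.#/#.#/##./##.] d10

V winning at [#.#/#.#/##./##.]: True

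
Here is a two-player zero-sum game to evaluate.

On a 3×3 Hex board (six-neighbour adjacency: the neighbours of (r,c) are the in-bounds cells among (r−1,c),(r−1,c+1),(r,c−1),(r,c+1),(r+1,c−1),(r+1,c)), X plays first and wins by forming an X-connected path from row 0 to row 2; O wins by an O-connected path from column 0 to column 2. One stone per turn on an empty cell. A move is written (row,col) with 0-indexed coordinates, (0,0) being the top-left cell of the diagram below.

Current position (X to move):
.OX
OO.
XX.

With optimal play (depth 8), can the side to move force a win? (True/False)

[.OX/OO./XX.] X move#1: (0,0):-1/XOX/OO./XX., (1,2):+1/.OX/OOX/XX.*, (2,2):-1/.OX/OO./XXX
[.OX/OOX/XX.] end (terminal -1, O#2); searched .OX/OO./XX. to 8

X winning at [.OX/OO./XX.]: True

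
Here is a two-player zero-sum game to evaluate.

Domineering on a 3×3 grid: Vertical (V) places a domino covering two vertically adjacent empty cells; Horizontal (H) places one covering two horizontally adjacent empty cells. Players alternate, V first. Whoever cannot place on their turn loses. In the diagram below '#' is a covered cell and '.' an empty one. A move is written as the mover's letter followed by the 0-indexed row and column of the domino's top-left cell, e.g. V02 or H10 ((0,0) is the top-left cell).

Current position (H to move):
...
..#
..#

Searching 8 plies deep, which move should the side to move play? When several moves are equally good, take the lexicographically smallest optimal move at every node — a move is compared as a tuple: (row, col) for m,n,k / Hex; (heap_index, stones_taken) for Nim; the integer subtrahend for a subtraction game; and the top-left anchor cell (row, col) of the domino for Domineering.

[.../..#/..#] H move#1: H00:-1/##./..#/..#, H01:-1/.##/..#/..#, H10:+1/.../###/..#*, H20:-1/.../..#/###
[.../###/..#] end (terminal -1, V#2); searched .../..#/..# to 8

H's best at [.../..#/..#]: H10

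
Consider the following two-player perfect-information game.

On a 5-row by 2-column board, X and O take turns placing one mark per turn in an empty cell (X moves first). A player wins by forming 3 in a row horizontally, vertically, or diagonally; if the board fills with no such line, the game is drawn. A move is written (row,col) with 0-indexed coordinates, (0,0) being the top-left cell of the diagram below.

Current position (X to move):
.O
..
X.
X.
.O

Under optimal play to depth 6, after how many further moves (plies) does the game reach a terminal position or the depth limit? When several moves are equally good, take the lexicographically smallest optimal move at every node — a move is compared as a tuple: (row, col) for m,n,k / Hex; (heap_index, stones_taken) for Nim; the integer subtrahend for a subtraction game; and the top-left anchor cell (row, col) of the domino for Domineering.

[.O/../X./X./.O] X move#1: (0,0):+1/XO/../X./X./.O*, (1,0):+1/.O/X./X./X./.O, (1,1):+1/.O/.X/X./X./.O, (2,1):+1/.O/../XX/X./.O, (3,1):+1/.O/../X./XX/.O, (4,0):+1/.O/../X./X./XO
[XO/../X./X./.O] O move#2: (1,0):-1/XO/O./X./X./.O*, (1,1):-1/XO/.O/X./X./.O, (2,1):-1/XO/../XO/X./.O, (3,1):-1/XO/../X./XO/.O, (4,0):-1/XO/../X./X./OO
[XO/O./X./X./.O] X move#3: (1,1):+0/XO/OX/X./X./.O, (2,1):+0/XO/O./XX/X./.O, (3,1):+0/XO/O./X./XX/.O, (4,0):+1/XO/O./X./X./XO*
[XO/O./X./X./XO] end (terminal -1, O#4); searched .O/../X./X./.O to 6

PV length from [.O/../X./X./.O]: 3 plies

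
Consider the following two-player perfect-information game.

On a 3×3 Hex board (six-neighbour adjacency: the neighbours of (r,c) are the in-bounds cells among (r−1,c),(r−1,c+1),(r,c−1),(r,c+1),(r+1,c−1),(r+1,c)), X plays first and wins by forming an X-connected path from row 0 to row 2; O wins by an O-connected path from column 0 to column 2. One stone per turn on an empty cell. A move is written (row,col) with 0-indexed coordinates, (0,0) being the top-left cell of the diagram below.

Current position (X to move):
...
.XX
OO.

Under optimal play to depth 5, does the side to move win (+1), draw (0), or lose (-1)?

value(.../.XX/OO., X) = +1

ply 1, X at .../.XX/OO. | (0,0)=-1→X../.XX/OO.; (0,1)=-1→.X./.XX/OO.; (0,2)=-1→..X/.XX/OO.; (1,0)=-1→.../XXX/OO.; (2,2)=+1→.../.XX/OOX*
ply 2, O at .../.XX/OOX | (0,0)=-1→O../.XX/OOX*; (0,1)=-1→.O./.XX/OOX; (0,2)=-1→..O/.XX/OOX; (1,0)=-1→.../OXX/OOX
ply 3, X at O../.XX/OOX | (0,1)=+1→OX./.XX/OOX*; (0,2)=+1→O.X/.XX/OOX; (1,0)=+1→O../XXX/OOX
ply 4: OX./.XX/OOX is terminal -1 (O); from .../.XX/OO. depth 5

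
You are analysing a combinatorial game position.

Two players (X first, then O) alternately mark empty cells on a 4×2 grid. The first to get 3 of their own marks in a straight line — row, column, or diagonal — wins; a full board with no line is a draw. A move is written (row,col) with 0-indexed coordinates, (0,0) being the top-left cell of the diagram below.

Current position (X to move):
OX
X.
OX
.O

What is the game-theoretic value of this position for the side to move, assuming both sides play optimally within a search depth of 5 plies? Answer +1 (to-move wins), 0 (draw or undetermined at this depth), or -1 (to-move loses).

value(OX/X./OX/.O, X) = +1

[OX/X./OX/.O] X move#1: (1,1):+1/OX/XX/OX/.O*, (3,0):+0/OX/X./OX/XO
[OX/XX/OX/.O] end (terminal -1, O#2); searched OX/X./OX/.O to 5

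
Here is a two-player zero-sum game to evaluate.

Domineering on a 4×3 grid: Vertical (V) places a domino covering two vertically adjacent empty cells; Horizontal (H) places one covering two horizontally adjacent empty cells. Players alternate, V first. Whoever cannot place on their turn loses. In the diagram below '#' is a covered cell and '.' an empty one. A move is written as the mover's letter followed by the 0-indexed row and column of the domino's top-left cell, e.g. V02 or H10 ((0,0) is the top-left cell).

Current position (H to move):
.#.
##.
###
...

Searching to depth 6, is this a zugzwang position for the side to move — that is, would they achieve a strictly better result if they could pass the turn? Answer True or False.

[.#./##./###/...] H move#1: H30:-1/.#./##./###/##.*, H31:-1/.#./##./###/.##
[.#./##./###/##.] V move#2: V02:+1/.##/###/###/##.*
[.##/###/###/##.] end (terminal -1, H#3); searched .#./##./###/... to 6
if H skipped the turn, V would face:
~ [.#./##./###/...] V move#1: V02:-1/.##/###/###/...*
~ [.##/###/###/...] H move#2: H30:+1/.##/###/###/##.*, H31:+1/.##/###/###/.##
~ [.##/###/###/##.] end (terminal -1, V#3); searched .#./##./###/... to 6
compare (H): move=-1 vs pass=+1

zugzwang(.#./##./###/..., H) = True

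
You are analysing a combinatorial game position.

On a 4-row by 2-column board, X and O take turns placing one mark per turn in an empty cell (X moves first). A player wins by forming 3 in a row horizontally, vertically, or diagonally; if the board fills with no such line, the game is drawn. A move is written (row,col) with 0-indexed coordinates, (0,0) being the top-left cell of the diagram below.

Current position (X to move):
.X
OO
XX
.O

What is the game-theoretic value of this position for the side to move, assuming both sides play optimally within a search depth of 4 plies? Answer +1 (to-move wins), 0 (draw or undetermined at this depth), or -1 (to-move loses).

value(.X/OO/XX/.O, X) = 0

p1 X@[.X/OO/XX/.O]: (0,0)[XX/OO/XX/.O]+0* (3,0)[.X/OO/XX/XO]+0
p2 O@[XX/OO/XX/.O]: (3,0)[XX/OO/XX/OO]+0*
p3 X@[XX/OO/XX/OO] terminal +0; root [.X/OO/XX/.O] d4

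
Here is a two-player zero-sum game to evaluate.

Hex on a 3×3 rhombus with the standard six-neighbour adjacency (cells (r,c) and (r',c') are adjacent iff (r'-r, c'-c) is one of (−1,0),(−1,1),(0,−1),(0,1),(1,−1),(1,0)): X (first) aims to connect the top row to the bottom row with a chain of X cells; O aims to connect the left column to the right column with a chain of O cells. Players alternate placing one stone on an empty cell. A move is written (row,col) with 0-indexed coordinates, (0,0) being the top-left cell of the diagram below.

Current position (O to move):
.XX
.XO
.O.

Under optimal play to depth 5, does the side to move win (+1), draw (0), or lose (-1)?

value(.XX/.XO/.O., O) = +1

p1 O@[.XX/.XO/.O.]: (0,0)[OXX/.XO/.O.]-1 (1,0)[.XX/OXO/.O.]-1 (2,0)[.XX/.XO/OO.]+1* (2,2)[.XX/.XO/.OO]-1
p2 X@[.XX/.XO/OO.] terminal -1; root [.XX/.XO/.O.] d5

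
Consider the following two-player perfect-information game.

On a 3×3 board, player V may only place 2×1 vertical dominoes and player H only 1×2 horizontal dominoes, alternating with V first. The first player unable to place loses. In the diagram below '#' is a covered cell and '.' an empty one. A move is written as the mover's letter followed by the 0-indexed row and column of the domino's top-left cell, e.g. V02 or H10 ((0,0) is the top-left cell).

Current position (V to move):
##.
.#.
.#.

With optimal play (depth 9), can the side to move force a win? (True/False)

ply 1, V at ##./.#./.#. | V02=+1→###/.##/.#.*; V10=+1→##./##./##.; V12=+1→##./.##/.##
ply 2: ###/.##/.#. is terminal -1 (H); from ##./.#./.#. depth 9

V winning at [##./.#./.#.]: True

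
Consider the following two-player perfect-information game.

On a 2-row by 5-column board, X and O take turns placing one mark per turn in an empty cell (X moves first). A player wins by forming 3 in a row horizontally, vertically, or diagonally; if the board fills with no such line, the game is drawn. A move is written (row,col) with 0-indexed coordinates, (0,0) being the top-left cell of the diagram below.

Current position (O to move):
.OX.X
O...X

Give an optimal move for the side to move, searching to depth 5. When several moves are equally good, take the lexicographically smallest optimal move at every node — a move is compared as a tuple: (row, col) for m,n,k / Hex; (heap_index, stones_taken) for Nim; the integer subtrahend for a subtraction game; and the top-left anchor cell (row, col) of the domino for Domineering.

O's best at [.OX.X/O...X]: (0,3)

p1 O@[.OX.X/O...X]: (0,0)[OOX.X/O...X]-1 (0,3)[.OXOX/O...X]+0* (1,1)[.OX.X/OO..X]-1 (1,2)[.OX.X/O.O.X]-1 (1,3)[.OX.X/O..OX]-1
p2 X@[.OXOX/O...X]: (0,0)[XOXOX/O...X]+0* (1,1)[.OXOX/OX..X]+0 (1,2)[.OXOX/O.X.X]+0 (1,3)[.OXOX/O..XX]+0
p3 O@[XOXOX/O...X]: (1,1)[XOXOX/OO..X]+0* (1,2)[XOXOX/O.O.X]+0 (1,3)[XOXOX/O..OX]+0
p4 X@[XOXOX/OO..X]: (1,2)[XOXOX/OOX.X]+0* (1,3)[XOXOX/OO.XX]-1
p5 O@[XOXOX/OOX.X]: (1,3)[XOXOX/OOXOX]+0*
p6 X@[XOXOX/OOXOX] terminal +0; root [.OX.X/O...X] d5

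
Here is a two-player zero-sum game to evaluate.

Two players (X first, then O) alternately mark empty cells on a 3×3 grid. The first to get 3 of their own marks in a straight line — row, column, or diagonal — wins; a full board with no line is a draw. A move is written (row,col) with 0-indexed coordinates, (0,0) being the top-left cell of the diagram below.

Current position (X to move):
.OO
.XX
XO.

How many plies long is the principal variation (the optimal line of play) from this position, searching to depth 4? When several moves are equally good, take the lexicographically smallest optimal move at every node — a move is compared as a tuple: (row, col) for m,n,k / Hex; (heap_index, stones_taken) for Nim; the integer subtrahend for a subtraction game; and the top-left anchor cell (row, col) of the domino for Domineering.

PV length from [.OO/.XX/XO.]: 3 plies

p1 X@[.OO/.XX/XO.]: (0,0)[XOO/.XX/XO.]+1* (1,0)[.OO/XXX/XO.]+1 (2,2)[.OO/.XX/XOX]-1
p2 O@[XOO/.XX/XO.]: (1,0)[XOO/OXX/XO.]-1* (2,2)[XOO/.XX/XOO]-1
p3 X@[XOO/OXX/XO.]: (2,2)[XOO/OXX/XOX]+1*
p4 O@[XOO/OXX/XOX] terminal -1; root [.OO/.XX/XO.] d4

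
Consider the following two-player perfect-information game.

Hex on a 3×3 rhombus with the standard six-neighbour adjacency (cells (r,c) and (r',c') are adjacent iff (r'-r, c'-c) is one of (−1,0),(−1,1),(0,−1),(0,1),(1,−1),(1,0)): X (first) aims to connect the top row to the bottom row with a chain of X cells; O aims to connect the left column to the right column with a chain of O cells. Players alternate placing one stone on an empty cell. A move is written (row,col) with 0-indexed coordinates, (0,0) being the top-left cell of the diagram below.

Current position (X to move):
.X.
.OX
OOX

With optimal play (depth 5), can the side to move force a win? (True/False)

p1 X@[.X./.OX/OOX]: (0,0)[XX./.OX/OOX]-1 (0,2)[.XX/.OX/OOX]+1* (1,0)[.X./XOX/OOX]-1
p2 O@[.XX/.OX/OOX] terminal -1; root [.X./.OX/OOX] d5

X winning at [.X./.OX/OOX]: True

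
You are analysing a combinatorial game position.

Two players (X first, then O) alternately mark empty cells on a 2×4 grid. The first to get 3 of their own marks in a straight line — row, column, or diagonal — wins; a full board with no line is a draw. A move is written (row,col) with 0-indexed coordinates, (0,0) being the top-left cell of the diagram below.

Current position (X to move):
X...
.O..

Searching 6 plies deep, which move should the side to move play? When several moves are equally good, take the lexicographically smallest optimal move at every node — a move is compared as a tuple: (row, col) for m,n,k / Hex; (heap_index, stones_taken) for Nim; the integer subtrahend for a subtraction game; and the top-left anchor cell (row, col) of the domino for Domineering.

ply 1, X at X.../.O.. | (0,1)=+0→XX../.O..*; (0,2)=+0→X.X./.O..; (0,3)=-1→X..X/.O..; (1,0)=+0→X.../XO..; (1,2)=+0→X.../.OX.; (1,3)=+0→X.../.O.X
ply 2, O at XX../.O.. | (0,2)=+0→XXO./.O..*; (0,3)=-1→XX.O/.O..; (1,0)=-1→XX../OO..; (1,2)=-1→XX../.OO.; (1,3)=-1→XX../.O.O
ply 3, X at XXO./.O.. | (0,3)=-1→XXOX/.O..; (1,0)=+0→XXO./XO..*; (1,2)=+0→XXO./.OX.; (1,3)=+0→XXO./.O.X
ply 4, O at XXO./XO.. | (0,3)=+0→XXOO/XO..*; (1,2)=+0→XXO./XOO.; (1,3)=+0→XXO./XO.O
ply 5, X at XXOO/XO.. | (1,2)=+0→XXOO/XOX.*; (1,3)=+0→XXOO/XO.X
ply 6, O at XXOO/XOX. | (1,3)=+0→XXOO/XOXO*
ply 7: XXOO/XOXO is terminal +0 (X); from X.../.O.. depth 6

X's best at [X.../.O..]: (0,1)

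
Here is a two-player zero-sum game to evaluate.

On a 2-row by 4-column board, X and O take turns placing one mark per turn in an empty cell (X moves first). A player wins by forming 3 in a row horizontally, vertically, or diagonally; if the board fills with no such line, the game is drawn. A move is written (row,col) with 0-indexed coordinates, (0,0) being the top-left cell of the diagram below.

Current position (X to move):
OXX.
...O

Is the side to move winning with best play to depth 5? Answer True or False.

X winning at [OXX./...O]: True

[OXX./...O] X move#1: (0,3):+1/OXXX/...O*, (1,0):+0/OXX./X..O, (1,1):+0/OXX./.X.O, (1,2):+0/OXX./..XO
[OXXX/...O] end (terminal -1, O#2); searched OXX./...O to 5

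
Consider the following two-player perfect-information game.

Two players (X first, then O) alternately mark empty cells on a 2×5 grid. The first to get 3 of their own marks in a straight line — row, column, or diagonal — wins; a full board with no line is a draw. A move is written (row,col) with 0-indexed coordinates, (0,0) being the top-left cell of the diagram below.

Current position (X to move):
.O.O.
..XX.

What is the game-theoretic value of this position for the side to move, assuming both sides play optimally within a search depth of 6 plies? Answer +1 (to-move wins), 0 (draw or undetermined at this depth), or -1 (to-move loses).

value(.O.O./..XX., X) = +1

p1 X@[.O.O./..XX.]: (0,0)[XO.O./..XX.]-1 (0,2)[.OXO./..XX.]+1* (0,4)[.O.OX/..XX.]-1 (1,0)[.O.O./X.XX.]-1 (1,1)[.O.O./.XXX.]+1 (1,4)[.O.O./..XXX]+1
p2 O@[.OXO./..XX.]: (0,0)[OOXO./..XX.]-1* (0,4)[.OXOO/..XX.]-1 (1,0)[.OXO./O.XX.]-1 (1,1)[.OXO./.OXX.]-1 (1,4)[.OXO./..XXO]-1
p3 X@[OOXO./..XX.]: (0,4)[OOXOX/..XX.]+1* (1,0)[OOXO./X.XX.]+1 (1,1)[OOXO./.XXX.]+1 (1,4)[OOXO./..XXX]+1
p4 O@[OOXOX/..XX.]: (1,0)[OOXOX/O.XX.]-1* (1,1)[OOXOX/.OXX.]-1 (1,4)[OOXOX/..XXO]-1
p5 X@[OOXOX/O.XX.]: (1,1)[OOXOX/OXXX.]+1* (1,4)[OOXOX/O.XXX]+1
p6 O@[OOXOX/OXXX.] terminal -1; root [.O.O./..XX.] d6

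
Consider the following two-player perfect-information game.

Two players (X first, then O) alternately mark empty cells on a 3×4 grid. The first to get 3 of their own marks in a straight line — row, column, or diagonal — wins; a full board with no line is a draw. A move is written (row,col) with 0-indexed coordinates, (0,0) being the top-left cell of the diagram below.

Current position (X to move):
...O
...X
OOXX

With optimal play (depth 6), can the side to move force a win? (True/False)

[...O/...X/OOXX] X move#1: (0,0):-1/X..O/...X/OOXX, (0,1):-1/.X.O/...X/OOXX, (0,2):-1/..XO/...X/OOXX, (1,0):-1/...O/X..X/OOXX, (1,1):-1/...O/.X.X/OOXX, (1,2):+1/...O/..XX/OOXX*
[...O/..XX/OOXX] O move#2: (0,0):-1/O..O/..XX/OOXX*, (0,1):-1/.O.O/..XX/OOXX, (0,2):-1/..OO/..XX/OOXX, (1,0):-1/...O/O.XX/OOXX, (1,1):-1/...O/.OXX/OOXX
[O..O/..XX/OOXX] X move#3: (0,1):+1/OX.O/..XX/OOXX*, (0,2):+1/O.XO/..XX/OOXX, (1,0):+1/O..O/X.XX/OOXX, (1,1):+1/O..O/.XXX/OOXX
[OX.O/..XX/OOXX] end (terminal -1, O#4); searched ...O/...X/OOXX to 6

X winning at [...O/...X/OOXX]: True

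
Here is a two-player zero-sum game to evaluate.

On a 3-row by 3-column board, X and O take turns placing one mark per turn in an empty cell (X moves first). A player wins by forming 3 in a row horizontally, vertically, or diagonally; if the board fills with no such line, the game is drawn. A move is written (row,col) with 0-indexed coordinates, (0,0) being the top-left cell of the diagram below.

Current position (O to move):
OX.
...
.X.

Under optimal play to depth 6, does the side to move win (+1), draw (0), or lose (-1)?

ply 1, O at OX./.../.X. | (0,2)=-1→OXO/.../.X.; (1,0)=-1→OX./O../.X.; (1,1)=+1→OX./.O./.X.*; (1,2)=-1→OX./..O/.X.; (2,0)=-1→OX./.../OX.; (2,2)=-1→OX./.../.XO
ply 2, X at OX./.O./.X. | (0,2)=-1→OXX/.O./.X.*; (1,0)=-1→OX./XO./.X.; (1,2)=-1→OX./.OX/.X.; (2,0)=-1→OX./.O./XX.; (2,2)=-1→OX./.O./.XX
ply 3, O at OXX/.O./.X. | (1,0)=+1→OXX/OO./.X.*; (1,2)=+1→OXX/.OO/.X.; (2,0)=+1→OXX/.O./OX.; (2,2)=+1→OXX/.O./.XO
ply 4, X at OXX/OO./.X. | (1,2)=-1→OXX/OOX/.X.*; (2,0)=-1→OXX/OO./XX.; (2,2)=-1→OXX/OO./.XX
ply 5, O at OXX/OOX/.X. | (2,0)=+1→OXX/OOX/OX.*; (2,2)=+1→OXX/OOX/.XO
ply 6: OXX/OOX/OX. is terminal -1 (X); from OX./.../.X. depth 6

value(OX./.../.X., O) = +1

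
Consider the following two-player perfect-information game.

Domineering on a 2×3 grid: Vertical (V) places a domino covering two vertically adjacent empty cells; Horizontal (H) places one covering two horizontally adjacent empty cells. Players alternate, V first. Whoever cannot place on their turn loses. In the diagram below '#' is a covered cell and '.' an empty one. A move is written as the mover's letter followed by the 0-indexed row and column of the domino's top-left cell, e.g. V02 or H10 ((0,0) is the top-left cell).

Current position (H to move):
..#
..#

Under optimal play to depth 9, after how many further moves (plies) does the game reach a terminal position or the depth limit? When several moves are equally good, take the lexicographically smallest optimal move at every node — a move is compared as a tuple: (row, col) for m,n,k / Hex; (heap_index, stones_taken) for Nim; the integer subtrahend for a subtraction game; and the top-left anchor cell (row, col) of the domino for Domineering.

p1 H@[..#/..#]: H00[###/..#]+1* H10[..#/###]+1
p2 V@[###/..#] terminal -1; root [..#/..#] d9

PV length from [..#/..#]: 1 ply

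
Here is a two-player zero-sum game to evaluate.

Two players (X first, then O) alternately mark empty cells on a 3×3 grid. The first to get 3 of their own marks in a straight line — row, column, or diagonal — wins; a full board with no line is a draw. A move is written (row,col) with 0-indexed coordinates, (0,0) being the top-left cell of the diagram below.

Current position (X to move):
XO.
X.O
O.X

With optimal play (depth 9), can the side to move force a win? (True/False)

ply 1, X at XO./X.O/O.X | (0,2)=+0→XOX/X.O/O.X; (1,1)=+1→XO./XXO/O.X*; (2,1)=+0→XO./X.O/OXX
ply 2: XO./XXO/O.X is terminal -1 (O); from XO./X.O/O.X depth 9

X winning at [XO./X.O/O.X]: True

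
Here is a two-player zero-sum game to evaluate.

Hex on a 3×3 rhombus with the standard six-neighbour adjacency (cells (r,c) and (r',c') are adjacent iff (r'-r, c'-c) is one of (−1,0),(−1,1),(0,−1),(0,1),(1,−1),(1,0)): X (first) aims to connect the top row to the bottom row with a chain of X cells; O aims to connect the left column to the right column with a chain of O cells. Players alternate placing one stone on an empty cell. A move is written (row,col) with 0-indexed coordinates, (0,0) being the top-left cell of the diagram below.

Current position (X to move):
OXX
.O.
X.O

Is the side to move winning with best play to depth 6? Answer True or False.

p1 X@[OXX/.O./X.O]: (1,0)[OXX/XO./X.O]+1* (1,2)[OXX/.OX/X.O]+1 (2,1)[OXX/.O./XXO]+1
p2 O@[OXX/XO./X.O] terminal -1; root [OXX/.O./X.O] d6

X winning at [OXX/.O./X.O]: True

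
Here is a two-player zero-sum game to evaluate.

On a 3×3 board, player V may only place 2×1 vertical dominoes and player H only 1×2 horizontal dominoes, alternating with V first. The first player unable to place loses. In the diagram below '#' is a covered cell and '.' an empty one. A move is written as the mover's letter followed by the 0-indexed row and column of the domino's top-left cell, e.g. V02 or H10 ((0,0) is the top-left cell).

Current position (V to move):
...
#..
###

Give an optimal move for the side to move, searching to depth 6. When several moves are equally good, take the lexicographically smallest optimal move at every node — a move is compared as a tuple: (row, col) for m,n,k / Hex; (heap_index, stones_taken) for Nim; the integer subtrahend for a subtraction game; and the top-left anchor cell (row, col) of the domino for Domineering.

ply 1, V at .../#../### | V01=+1→.#./##./###*; V02=-1→..#/#.#/###
ply 2: .#./##./### is terminal -1 (H); from .../#../### depth 6

V's best at [.../#../###]: V01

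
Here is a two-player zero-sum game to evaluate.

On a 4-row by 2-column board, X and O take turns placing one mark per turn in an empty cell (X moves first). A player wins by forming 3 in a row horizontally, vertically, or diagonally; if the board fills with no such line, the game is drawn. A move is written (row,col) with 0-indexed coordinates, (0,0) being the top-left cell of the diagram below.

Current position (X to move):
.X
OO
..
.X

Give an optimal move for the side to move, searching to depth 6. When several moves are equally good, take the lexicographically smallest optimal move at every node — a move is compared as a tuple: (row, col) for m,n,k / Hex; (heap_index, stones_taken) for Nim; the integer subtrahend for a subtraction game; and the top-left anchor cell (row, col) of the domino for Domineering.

X's best at [.X/OO/../.X]: (0,0)

p1 X@[.X/OO/../.X]: (0,0)[XX/OO/../.X]+0* (2,0)[.X/OO/X./.X]+0 (2,1)[.X/OO/.X/.X]-1 (3,0)[.X/OO/../XX]+0
p2 O@[XX/OO/../.X]: (2,0)[XX/OO/O./.X]+0* (2,1)[XX/OO/.O/.X]+0 (3,0)[XX/OO/../OX]+0
p3 X@[XX/OO/O./.X]: (2,1)[XX/OO/OX/.X]-1 (3,0)[XX/OO/O./XX]+0*
p4 O@[XX/OO/O./XX]: (2,1)[XX/OO/OO/XX]+0*
p5 X@[XX/OO/OO/XX] terminal +0; root [.X/OO/../.X] d6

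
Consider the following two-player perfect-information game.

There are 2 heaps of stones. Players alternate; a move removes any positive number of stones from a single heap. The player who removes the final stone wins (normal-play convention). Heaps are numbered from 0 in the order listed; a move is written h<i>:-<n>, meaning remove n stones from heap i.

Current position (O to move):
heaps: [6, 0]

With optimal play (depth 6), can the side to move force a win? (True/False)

ply 1, O at (6,0) | h0:-1=-1→(5,0); h0:-2=-1→(4,0); h0:-3=-1→(3,0); h0:-4=-1→(2,0); h0:-5=-1→(1,0); h0:-6=+1→(0,0)*
ply 2: (0,0) is terminal -1 (X); from (6,0) depth 6

O winning at [(6,0)]: True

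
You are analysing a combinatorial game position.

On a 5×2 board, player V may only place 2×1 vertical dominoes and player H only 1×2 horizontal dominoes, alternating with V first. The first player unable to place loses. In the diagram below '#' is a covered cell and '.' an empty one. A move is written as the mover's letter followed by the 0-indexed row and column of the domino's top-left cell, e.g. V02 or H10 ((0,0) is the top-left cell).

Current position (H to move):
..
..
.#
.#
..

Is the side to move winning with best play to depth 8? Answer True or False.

H winning at [../../.#/.#/..]: True

ply 1, H at ../../.#/.#/.. | H00=+1→##/../.#/.#/..*; H10=+1→../##/.#/.#/..; H40=-1→../../.#/.#/##
ply 2, V at ##/../.#/.#/.. | V10=-1→##/#./##/.#/..*; V20=-1→##/../##/##/..; V30=-1→##/../.#/##/#.
ply 3, H at ##/#./##/.#/.. | H40=+1→##/#./##/.#/##*
ply 4: ##/#./##/.#/## is terminal -1 (V); from ../../.#/.#/.. depth 8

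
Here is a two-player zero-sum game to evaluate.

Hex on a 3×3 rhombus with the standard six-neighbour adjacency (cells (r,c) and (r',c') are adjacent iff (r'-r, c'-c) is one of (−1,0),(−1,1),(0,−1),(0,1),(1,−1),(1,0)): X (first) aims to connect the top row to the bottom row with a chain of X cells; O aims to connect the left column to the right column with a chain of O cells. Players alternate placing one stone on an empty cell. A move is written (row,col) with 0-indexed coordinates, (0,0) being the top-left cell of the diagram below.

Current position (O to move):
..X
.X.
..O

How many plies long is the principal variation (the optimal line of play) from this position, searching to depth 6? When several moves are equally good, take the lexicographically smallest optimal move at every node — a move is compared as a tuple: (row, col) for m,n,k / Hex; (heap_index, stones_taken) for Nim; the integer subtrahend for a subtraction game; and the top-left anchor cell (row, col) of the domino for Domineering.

[..X/.X./..O] O move#1: (0,0):-1/O.X/.X./..O*, (0,1):-1/.OX/.X./..O, (1,0):-1/..X/OX./..O, (1,2):-1/..X/.XO/..O, (2,0):-1/..X/.X./O.O, (2,1):-1/..X/.X./.OO
[O.X/.X./..O] X move#2: (0,1):+1/OXX/.X./..O*, (1,0):+1/O.X/XX./..O, (1,2):+1/O.X/.XX/..O, (2,0):+1/O.X/.X./X.O, (2,1):+1/O.X/.X./.XO
[OXX/.X./..O] O move#3: (1,0):-1/OXX/OX./..O*, (1,2):-1/OXX/.XO/..O, (2,0):-1/OXX/.X./O.O, (2,1):-1/OXX/.X./.OO
[OXX/OX./..O] X move#4: (1,2):+1/OXX/OXX/..O*, (2,0):+1/OXX/OX./X.O, (2,1):+1/OXX/OX./.XO
[OXX/OXX/..O] O move#5: (2,0):-1/OXX/OXX/O.O*, (2,1):-1/OXX/OXX/.OO
[OXX/OXX/O.O] X move#6: (2,1):+1/OXX/OXX/OXO*
[OXX/OXX/OXO] end (terminal -1, O#7); searched ..X/.X./..O to 6

PV length from [..X/.X./..O]: 6 plies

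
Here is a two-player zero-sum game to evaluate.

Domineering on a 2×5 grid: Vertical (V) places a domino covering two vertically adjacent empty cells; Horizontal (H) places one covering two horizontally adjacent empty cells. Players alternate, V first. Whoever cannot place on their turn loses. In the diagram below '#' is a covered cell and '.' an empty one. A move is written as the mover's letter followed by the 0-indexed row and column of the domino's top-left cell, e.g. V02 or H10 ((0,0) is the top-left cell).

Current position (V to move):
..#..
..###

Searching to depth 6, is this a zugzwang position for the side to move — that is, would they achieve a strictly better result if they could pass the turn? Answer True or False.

[..#../..###] V move#1: V00:+1/#.#../#.###*, V01:+1/.##../.####
[#.#../#.###] H move#2: H03:-1/#.###/#.###*
[#.###/#.###] V move#3: V01:+1/#####/#####*
[#####/#####] end (terminal -1, H#4); searched ..#../..### to 6
pass branch (H moves first from the same position):
  | [..#../..###] H move#1: H00:+1/###../..###*, H03:-1/..###/..###, H10:+1/..#../#####
  | [###../..###] end (terminal -1, V#2); searched ..#../..### to 6
V moving scores +1; V passing scores -1

zugzwang(..#../..###, V) = False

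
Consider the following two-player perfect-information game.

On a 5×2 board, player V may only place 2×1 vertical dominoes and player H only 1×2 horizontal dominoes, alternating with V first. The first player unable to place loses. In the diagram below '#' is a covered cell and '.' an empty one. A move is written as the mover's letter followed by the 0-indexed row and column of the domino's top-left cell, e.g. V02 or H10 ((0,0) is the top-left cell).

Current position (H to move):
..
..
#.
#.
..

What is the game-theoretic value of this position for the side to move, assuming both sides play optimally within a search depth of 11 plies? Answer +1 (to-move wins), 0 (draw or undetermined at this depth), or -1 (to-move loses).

value(../../#./#./.., H) = +1

p1 H@[../../#./#./..]: H00[##/../#./#./..]+1* H10[../##/#./#./..]+1 H40[../../#./#./##]-1
p2 V@[##/../#./#./..]: V11[##/.#/##/#./..]-1* V21[##/../##/##/..]-1 V31[##/../#./##/.#]-1
p3 H@[##/.#/##/#./..]: H40[##/.#/##/#./##]+1*
p4 V@[##/.#/##/#./##] terminal -1; root [../../#./#./..] d11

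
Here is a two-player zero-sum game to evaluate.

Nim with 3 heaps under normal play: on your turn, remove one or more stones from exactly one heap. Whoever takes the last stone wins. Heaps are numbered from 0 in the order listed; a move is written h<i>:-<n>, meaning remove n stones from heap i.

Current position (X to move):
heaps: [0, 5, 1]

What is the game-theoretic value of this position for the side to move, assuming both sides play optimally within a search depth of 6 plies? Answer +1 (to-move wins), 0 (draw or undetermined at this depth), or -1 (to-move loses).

value((0,5,1), X) = +1

[(0,5,1)] X move#1: h1:-1:-1/(0,4,1), h1:-2:-1/(0,3,1), h1:-3:-1/(0,2,1), h1:-4:+1/(0,1,1)*, h1:-5:-1/(0,0,1), h2:-1:-1/(0,5,0)
[(0,1,1)] O move#2: h1:-1:-1/(0,0,1)*, h2:-1:-1/(0,1,0)
[(0,0,1)] X move#3: h2:-1:+1/(0,0,0)*
[(0,0,0)] end (terminal -1, O#4); searched (0,5,1) to 6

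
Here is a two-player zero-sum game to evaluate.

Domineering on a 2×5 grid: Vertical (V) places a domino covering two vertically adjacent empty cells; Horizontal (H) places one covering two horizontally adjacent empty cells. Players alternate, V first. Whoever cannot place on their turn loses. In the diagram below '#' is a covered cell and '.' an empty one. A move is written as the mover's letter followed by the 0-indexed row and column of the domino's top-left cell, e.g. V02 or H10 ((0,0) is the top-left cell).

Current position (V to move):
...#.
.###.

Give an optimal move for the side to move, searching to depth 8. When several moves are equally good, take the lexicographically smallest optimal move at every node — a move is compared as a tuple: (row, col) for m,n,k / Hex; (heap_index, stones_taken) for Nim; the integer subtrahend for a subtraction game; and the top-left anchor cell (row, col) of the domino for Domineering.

p1 V@[...#./.###.]: V00[#..#./####.]+1* V04[...##/.####]-1
p2 H@[#..#./####.]: H01[####./####.]-1*
p3 V@[####./####.]: V04[#####/#####]+1*
p4 H@[#####/#####] terminal -1; root [...#./.###.] d8

V's best at [...#./.###.]: V00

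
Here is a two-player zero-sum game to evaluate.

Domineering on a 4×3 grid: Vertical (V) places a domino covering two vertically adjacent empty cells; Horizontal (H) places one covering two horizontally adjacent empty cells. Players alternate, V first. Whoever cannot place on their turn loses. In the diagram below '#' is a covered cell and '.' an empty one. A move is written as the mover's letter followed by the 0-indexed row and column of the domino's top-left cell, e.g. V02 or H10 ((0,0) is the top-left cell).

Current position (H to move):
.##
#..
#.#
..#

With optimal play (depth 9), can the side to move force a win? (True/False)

p1 H@[.##/#../#.#/..#]: H11[.##/###/#.#/..#]-1* H30[.##/#../#.#/###]-1
p2 V@[.##/###/#.#/..#]: V21[.##/###/###/.##]+1*
p3 H@[.##/###/###/.##] terminal -1; root [.##/#../#.#/..#] d9

H winning at [.##/#../#.#/..#]: False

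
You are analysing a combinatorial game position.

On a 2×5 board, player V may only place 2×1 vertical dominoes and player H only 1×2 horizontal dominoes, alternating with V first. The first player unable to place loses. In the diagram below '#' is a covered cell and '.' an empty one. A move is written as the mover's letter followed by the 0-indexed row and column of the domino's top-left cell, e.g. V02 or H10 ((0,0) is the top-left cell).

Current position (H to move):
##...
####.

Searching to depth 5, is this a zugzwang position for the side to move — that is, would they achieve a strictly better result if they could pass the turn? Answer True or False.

[##.../####.] H move#1: H02:-1/####./####., H03:+1/##.##/####.*
[##.##/####.] end (terminal -1, V#2); searched ##.../####. to 5
if H skipped the turn, V would face:
~ [##.../####.] V move#1: V04:-1/##..#/#####*
~ [##..#/#####] H move#2: H02:+1/#####/#####*
~ [#####/#####] end (terminal -1, V#3); searched ##.../####. to 5
compare (H): move=+1 vs pass=+1

zugzwang(##.../####., H) = False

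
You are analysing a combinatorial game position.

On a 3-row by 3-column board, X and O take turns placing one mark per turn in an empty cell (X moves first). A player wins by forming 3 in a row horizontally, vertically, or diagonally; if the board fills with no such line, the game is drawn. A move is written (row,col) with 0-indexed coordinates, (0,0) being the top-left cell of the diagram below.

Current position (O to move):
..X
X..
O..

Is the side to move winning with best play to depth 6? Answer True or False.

[..X/X../O..] O move#1: (0,0):-1/O.X/X../O.., (0,1):-1/.OX/X../O.., (1,1):+0/..X/XO./O..*, (1,2):+0/..X/X.O/O.., (2,1):-1/..X/X../OO., (2,2):+0/..X/X../O.O
[..X/XO./O..] X move#2: (0,0):+0/X.X/XO./O..*, (0,1):+0/.XX/XO./O.., (1,2):-1/..X/XOX/O.., (2,1):+0/..X/XO./OX., (2,2):+0/..X/XO./O.X
[X.X/XO./O..] O move#3: (0,1):+0/XOX/XO./O..*, (1,2):-1/X.X/XOO/O.., (2,1):-1/X.X/XO./OO., (2,2):-1/X.X/XO./O.O
[XOX/XO./O..] X move#4: (1,2):-1/XOX/XOX/O.., (2,1):+0/XOX/XO./OX.*, (2,2):-1/XOX/XO./O.X
[XOX/XO./OX.] O move#5: (1,2):+0/XOX/XOO/OX.*, (2,2):+0/XOX/XO./OXO
[XOX/XOO/OX.] X move#6: (2,2):+0/XOX/XOO/OXX*
[XOX/XOO/OXX] end (terminal +0, O#7); searched ..X/X../O.. to 6

O winning at [..X/X../O..]: False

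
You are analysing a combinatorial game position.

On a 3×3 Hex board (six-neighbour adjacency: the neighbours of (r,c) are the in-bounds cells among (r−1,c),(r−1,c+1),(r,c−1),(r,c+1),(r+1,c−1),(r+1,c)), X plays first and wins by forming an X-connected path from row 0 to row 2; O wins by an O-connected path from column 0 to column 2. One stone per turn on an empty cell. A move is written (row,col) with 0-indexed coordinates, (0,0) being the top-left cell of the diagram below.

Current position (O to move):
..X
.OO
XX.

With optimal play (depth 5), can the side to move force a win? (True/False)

O winning at [..X/.OO/XX.]: True

ply 1, O at ..X/.OO/XX. | (0,0)=+1→O.X/.OO/XX.*; (0,1)=+1→.OX/.OO/XX.; (1,0)=+1→..X/OOO/XX.; (2,2)=-1→..X/.OO/XXO
ply 2, X at O.X/.OO/XX. | (0,1)=-1→OXX/.OO/XX.*; (1,0)=-1→O.X/XOO/XX.; (2,2)=-1→O.X/.OO/XXX
ply 3, O at OXX/.OO/XX. | (1,0)=+1→OXX/OOO/XX.*; (2,2)=-1→OXX/.OO/XXO
ply 4: OXX/OOO/XX. is terminal -1 (X); from ..X/.OO/XX. depth 5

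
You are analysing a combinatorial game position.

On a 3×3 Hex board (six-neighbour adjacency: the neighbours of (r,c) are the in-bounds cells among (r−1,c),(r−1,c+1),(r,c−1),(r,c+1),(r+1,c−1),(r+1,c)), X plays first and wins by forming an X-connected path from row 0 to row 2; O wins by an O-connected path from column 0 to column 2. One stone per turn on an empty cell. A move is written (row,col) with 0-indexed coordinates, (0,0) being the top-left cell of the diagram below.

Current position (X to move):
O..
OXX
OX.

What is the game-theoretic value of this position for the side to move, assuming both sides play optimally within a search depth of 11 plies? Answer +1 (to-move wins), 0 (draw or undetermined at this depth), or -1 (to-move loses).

p1 X@[O../OXX/OX.]: (0,1)[OX./OXX/OX.]+1* (0,2)[O.X/OXX/OX.]+1 (2,2)[O../OXX/OXX]+1
p2 O@[OX./OXX/OX.] terminal -1; root [O../OXX/OX.] d11

value(O../OXX/OX., X) = +1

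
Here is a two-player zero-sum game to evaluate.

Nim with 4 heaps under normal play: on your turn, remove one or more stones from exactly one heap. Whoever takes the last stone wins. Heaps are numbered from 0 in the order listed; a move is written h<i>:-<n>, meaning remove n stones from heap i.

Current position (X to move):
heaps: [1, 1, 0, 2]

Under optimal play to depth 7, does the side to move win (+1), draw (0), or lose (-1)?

value((1,1,0,2), X) = +1

[(1,1,0,2)] X move#1: h0:-1:-1/(0,1,0,2), h1:-1:-1/(1,0,0,2), h3:-1:-1/(1,1,0,1), h3:-2:+1/(1,1,0,0)*
[(1,1,0,0)] O move#2: h0:-1:-1/(0,1,0,0)*, h1:-1:-1/(1,0,0,0)
[(0,1,0,0)] X move#3: h1:-1:+1/(0,0,0,0)*
[(0,0,0,0)] end (terminal -1, O#4); searched (1,1,0,2) to 7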